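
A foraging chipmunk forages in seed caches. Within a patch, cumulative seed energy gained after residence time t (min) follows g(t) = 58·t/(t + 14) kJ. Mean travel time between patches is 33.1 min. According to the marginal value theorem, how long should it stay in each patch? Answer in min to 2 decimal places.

21.53 min

Maximise g(t)/(T+t): set derivative to zero → g'(t)(T+t) = g(t).
g'(t) = 58·14/(t + 14)². Setting 58·14/(t+14)² = 58t/[(t+14)(33.1+t)] gives 14(33.1+t) = t(t+14), so t² = 14×33.1 = 463.4.
t* = √463.4 = 21.53 min.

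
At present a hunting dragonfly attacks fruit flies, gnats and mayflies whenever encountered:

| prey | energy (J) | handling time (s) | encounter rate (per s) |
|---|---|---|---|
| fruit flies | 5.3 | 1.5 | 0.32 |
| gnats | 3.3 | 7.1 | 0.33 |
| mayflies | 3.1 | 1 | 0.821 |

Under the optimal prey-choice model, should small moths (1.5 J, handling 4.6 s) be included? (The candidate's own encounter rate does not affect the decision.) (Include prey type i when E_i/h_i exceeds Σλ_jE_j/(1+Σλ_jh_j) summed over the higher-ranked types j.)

No

Intake rate on the current diet: R = (0.32×5.3 + 0.33×3.3 + 0.821×3.1) / (1 + 0.32×1.5 + 0.33×7.1 + 0.821×1) = 5.33/4.644 = 1.148 J/s.
small moths: E/h = 1.5/4.6 = 0.3261 J/s.
0.3261 < 1.148, so adding small moths would lower the average — exclude it.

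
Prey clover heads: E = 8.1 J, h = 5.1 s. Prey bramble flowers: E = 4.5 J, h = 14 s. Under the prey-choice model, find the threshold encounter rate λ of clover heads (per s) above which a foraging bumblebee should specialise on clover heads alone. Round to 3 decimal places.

0.050 per s

Drop bramble flowers once their profitability E₂/h₂ falls below the rate achievable on clover heads alone: E₂/h₂ = λE₁/(1 + λh₁).
Solve for λ: λE₁h₂ = E₂(1 + λh₁) → λ(E₁h₂ − E₂h₁) = E₂ → λ = E₂/(E₁h₂ − E₂h₁).
λ = 4.5/(8.1×14 − 4.5×5.1) = 4.5/90.45 = 0.04975 per s.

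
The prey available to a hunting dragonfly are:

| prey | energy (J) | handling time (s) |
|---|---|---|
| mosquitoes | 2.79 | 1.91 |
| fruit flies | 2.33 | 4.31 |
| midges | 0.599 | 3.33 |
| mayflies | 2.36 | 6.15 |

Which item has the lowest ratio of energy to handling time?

midges

In descending order of E/h:
mosquitoes: 2.79/1.91 = 1.46 J/s
fruit flies: 2.33/4.31 = 0.541 J/s
mayflies: 2.36/6.15 = 0.384 J/s
midges: 0.599/3.33 = 0.18 J/s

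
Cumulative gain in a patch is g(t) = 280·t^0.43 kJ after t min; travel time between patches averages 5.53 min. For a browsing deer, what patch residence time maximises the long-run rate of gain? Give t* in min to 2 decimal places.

4.17 min

Maximise g(t)/(T+t): set derivative to zero → g'(t)(T+t) = g(t).
g'(t) = 0.43·280·t^-0.57. Setting 0.43·280·t^-0.57 = 280·t^0.43/(5.53+t) gives 0.43(5.53+t) = t, so 0.57·t = 0.43×5.53.
t* = 0.43×5.53/0.57 = 4.172 min.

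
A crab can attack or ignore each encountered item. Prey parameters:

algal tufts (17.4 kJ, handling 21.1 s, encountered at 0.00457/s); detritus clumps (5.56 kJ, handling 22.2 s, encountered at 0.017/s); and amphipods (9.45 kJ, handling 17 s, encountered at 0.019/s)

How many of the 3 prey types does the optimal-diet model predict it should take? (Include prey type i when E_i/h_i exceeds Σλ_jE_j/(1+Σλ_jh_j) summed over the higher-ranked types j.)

3

Profitabilities (E/h, kJ/s): algal tufts 0.825, amphipods 0.556, detritus clumps 0.25. Add prey in this order while the next type's profitability exceeds the intake rate on those already taken.
Rate on top 1: 0.07252. amphipods: 0.556 > 0.07252 → include.
Rate on top 2: 0.1825. detritus clumps: 0.25 > 0.1825 → include.
Optimal diet: algal tufts, amphipods, detritus clumps — 3 of 3 types.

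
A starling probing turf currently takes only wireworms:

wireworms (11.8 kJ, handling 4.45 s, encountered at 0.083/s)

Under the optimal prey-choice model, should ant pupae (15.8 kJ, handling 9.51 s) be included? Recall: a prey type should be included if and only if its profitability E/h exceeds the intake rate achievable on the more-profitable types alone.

Intake rate on the current diet: R = (0.083×11.8) / (1 + 0.083×4.45) = 0.9794/1.369 = 0.7152 kJ/s.
Profitability of ant pupae: 15.8/9.51 = 1.661 kJ/s.
Since 1.661 > R, including ant pupae increases the long-run rate.

Yes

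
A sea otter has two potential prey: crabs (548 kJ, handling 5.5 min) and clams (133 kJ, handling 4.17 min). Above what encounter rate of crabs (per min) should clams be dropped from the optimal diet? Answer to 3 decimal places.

Drop clams once their profitability E₂/h₂ falls below the rate achievable on crabs alone: E₂/h₂ = λE₁/(1 + λh₁).
Solve for λ: λE₁h₂ = E₂(1 + λh₁) → λ(E₁h₂ − E₂h₁) = E₂ → λ = E₂/(E₁h₂ − E₂h₁).
λ = 133/(548×4.17 − 133×5.5) = 133/1554 = 0.0856 per min.

0.086 per min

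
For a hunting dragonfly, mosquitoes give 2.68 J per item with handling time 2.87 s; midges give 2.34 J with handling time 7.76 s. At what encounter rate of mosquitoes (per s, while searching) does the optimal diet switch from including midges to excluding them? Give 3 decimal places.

Drop midges once their profitability E₂/h₂ falls below the rate achievable on mosquitoes alone: E₂/h₂ = λE₁/(1 + λh₁).
Solve for λ: λE₁h₂ = E₂(1 + λh₁) → λ(E₁h₂ − E₂h₁) = E₂ → λ = E₂/(E₁h₂ − E₂h₁).
λ = 2.34/(2.68×7.76 − 2.34×2.87) = 2.34/14.08 = 0.1662 per s.

0.166 per s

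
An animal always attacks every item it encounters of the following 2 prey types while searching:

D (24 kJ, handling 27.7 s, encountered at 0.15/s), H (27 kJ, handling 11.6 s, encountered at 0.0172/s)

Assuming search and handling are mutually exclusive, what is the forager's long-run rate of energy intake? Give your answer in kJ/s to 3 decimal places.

0.759 kJ/s

Energy encountered per unit search time: 0.15×24 + 0.0172×27 = 4.064 kJ/s.
Handling time per unit search time: 0.15×27.7 + 0.0172×11.6 = 4.355.
Rate = 4.064/(1 + 4.355) = 0.7591 kJ/s.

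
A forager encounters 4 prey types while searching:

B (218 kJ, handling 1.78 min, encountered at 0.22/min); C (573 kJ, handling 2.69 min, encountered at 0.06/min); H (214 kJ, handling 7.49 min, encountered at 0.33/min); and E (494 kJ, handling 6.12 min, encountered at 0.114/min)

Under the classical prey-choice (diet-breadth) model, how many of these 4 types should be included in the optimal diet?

Rank by E/h (kJ/min): C 213, B 122, E 80.7, H 28.6. Include each in turn until the next type's E/h falls below the running intake rate.
Rate on top 1: 29.6. B: 122 > 29.6 → include.
Rate on top 2: 53.02. E: 80.7 > 53.02 → include.
Rate on top 3: 61.61. H: 28.6 < 61.61 → exclude; stop.
Optimal diet: C, B, E — 3 of 4 types.

3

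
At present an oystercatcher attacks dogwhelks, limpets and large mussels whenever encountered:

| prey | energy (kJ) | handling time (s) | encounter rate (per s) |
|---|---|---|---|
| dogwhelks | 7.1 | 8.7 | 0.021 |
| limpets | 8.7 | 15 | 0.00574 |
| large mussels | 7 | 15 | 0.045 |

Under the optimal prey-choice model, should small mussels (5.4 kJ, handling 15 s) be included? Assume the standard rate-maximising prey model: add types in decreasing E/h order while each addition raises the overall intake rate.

On dogwhelks, limpets and large mussels alone, R = ΣλE/(1+Σλh) = 0.514/1.944 = 0.2645 kJ/s.
small mussels: E/h = 5.4/15 = 0.36 kJ/s.
0.36 > 0.2645, so adding small mussels raises the average — include it.

Yes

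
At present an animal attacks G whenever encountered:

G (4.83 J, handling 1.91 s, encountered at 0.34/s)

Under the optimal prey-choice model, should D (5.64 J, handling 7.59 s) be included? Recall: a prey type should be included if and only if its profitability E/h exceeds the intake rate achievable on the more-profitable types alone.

On G alone, R = ΣλE/(1+Σλh) = 1.642/1.649 = 0.9956 J/s.
Profitability of D: 5.64/7.59 = 0.7431 J/s.
Since 0.7431 < R, time spent handling D is better spent searching.

No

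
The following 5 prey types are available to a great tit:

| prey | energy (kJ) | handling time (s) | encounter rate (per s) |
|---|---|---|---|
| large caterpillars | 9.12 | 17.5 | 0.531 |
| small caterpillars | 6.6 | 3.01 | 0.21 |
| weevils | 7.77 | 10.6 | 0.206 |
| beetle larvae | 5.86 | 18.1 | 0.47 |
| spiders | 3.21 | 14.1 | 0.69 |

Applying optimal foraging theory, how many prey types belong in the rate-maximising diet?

1

Rank by E/h (kJ/s): small caterpillars 2.19, weevils 0.733, large caterpillars 0.521, beetle larvae 0.324, spiders 0.228. Include each in turn until the next type's E/h falls below the running intake rate.
Rate on top 1: 0.8492. weevils: 0.733 < 0.8492 → exclude; stop.
Optimal diet: small caterpillars — 1 of 5 types.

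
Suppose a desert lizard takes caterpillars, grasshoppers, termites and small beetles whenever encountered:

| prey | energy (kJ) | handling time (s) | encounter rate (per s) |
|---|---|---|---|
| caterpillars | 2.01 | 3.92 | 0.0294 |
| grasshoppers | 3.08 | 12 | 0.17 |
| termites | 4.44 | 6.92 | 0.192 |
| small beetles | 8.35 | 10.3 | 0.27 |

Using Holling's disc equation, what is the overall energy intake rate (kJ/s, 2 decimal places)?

Energy encountered per unit search time: 0.0294×2.01 + 0.17×3.08 + 0.192×4.44 + 0.27×8.35 = 3.69 kJ/s.
Handling time per unit search time: 0.0294×3.92 + 0.17×12 + 0.192×6.92 + 0.27×10.3 = 6.265.
Rate = 3.69/(1 + 6.265) = 0.5079 kJ/s.

0.51 kJ/s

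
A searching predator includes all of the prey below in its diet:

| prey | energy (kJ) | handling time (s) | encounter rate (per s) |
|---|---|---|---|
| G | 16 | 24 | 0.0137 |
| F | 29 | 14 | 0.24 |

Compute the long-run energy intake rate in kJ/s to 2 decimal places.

R = (0.0137×16 + 0.24×29) / (1 + 0.0137×24 + 0.24×14) = 7.179/4.689 = 1.531 kJ/s.

1.53 kJ/s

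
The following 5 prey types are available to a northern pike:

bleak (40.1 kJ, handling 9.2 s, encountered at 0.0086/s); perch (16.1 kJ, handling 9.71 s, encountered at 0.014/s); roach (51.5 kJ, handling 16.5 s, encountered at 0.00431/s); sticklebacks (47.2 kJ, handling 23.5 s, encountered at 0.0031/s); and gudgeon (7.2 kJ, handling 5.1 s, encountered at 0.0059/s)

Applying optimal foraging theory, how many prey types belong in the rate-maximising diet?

E/h in descending order: bleak 4.36, roach 3.12, sticklebacks 2.01, perch 1.66, gudgeon 1.41 kJ/s. The optimal diet is the largest prefix of this list for which every included type satisfies E_i/h_i > R on the types above it.
Rate on top 1: 0.3196. roach: 3.12 > 0.3196 → include.
Rate on top 2: 0.4928. sticklebacks: 2.01 > 0.4928 → include.
Rate on top 3: 0.5831. perch: 1.66 > 0.5831 → include.
Rate on top 4: 0.6906. gudgeon: 1.41 > 0.6906 → include.
Optimal diet: bleak, roach, sticklebacks, perch, gudgeon — 5 of 5 types.

5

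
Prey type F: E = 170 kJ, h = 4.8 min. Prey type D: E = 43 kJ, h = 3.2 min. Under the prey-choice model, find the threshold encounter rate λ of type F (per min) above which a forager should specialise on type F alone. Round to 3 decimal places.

The zero-one rule: include type D iff E₂/h₂ > λE₁/(1+λh₁). Equality gives the switch point.
λE₁h₂ = E₂ + λE₂h₁ ⇒ λ = E₂/(E₁h₂ − E₂h₁) = 43/(544 − 206.4) = 0.1274 per min.

0.127 per min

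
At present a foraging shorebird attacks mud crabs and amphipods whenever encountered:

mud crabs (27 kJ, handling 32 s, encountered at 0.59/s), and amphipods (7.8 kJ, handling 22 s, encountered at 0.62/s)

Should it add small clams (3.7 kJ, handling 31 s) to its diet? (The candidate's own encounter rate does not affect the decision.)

No

On mud crabs and amphipods alone, R = ΣλE/(1+Σλh) = 20.77/33.52 = 0.6195 kJ/s.
Profitability of small clams: 3.7/31 = 0.1194 kJ/s.
0.1194 < 0.6195, so adding small clams would lower the average — exclude it.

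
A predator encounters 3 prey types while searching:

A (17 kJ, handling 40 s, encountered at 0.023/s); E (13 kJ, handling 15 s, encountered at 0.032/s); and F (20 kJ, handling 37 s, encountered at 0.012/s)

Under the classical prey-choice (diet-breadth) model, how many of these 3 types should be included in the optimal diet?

3

Rank by E/h (kJ/s): E 0.867, F 0.541, A 0.425. Include each in turn until the next type's E/h falls below the running intake rate.
Rate on top 1: 0.2811. F: 0.541 > 0.2811 → include.
Rate on top 2: 0.341. A: 0.425 > 0.341 → include.
Optimal diet: E, F, A — 3 of 3 types.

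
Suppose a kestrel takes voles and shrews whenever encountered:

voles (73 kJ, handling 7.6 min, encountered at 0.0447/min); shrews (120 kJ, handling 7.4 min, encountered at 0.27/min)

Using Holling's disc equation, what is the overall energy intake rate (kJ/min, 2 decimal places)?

Energy encountered per unit search time: 0.0447×73 + 0.27×120 = 35.66 kJ/min.
Handling time per unit search time: 0.0447×7.6 + 0.27×7.4 = 2.338.
Rate = 35.66/(1 + 2.338) = 10.68 kJ/min.

10.68 kJ/min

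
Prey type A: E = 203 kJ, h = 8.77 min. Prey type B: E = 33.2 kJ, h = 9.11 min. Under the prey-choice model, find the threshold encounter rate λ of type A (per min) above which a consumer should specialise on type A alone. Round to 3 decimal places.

0.021 per min

The zero-one rule: include type B iff E₂/h₂ > λE₁/(1+λh₁). Equality gives the switch point.
λE₁h₂ = E₂ + λE₂h₁ ⇒ λ = E₂/(E₁h₂ − E₂h₁) = 33.2/(1849 − 291.2) = 0.02131 per min.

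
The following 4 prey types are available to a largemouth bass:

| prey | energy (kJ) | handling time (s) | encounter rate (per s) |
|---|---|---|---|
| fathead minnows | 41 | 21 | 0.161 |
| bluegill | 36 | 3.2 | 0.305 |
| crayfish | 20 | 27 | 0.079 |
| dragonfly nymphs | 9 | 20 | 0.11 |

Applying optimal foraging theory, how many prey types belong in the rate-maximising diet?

1

Rank by E/h (kJ/s): bluegill 11.2, fathead minnows 1.95, crayfish 0.741, dragonfly nymphs 0.45. Include each in turn until the next type's E/h falls below the running intake rate.
Rate on top 1: 5.557. fathead minnows: 1.95 < 5.557 → exclude; stop.
Optimal diet: bluegill — 1 of 4 types.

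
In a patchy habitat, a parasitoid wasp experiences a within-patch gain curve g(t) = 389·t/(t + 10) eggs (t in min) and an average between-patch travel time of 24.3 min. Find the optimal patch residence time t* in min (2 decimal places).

Maximise g(t)/(T+t): set derivative to zero → g'(t)(T+t) = g(t).
g'(t) = 389·10/(t + 10)². Setting 389·10/(t+10)² = 389t/[(t+10)(24.3+t)] gives 10(24.3+t) = t(t+10), so t² = 10×24.3 = 243.
t* = √243 = 15.59 min.

15.59 min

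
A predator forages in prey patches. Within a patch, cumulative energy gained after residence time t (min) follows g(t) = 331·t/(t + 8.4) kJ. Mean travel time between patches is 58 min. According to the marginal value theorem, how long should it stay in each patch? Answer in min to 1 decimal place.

By the marginal value theorem, leave when the instantaneous gain rate g'(t) equals the habitat-wide average g(t)/(T + t).
g'(t) = 331·8.4/(t + 8.4)². Setting 331·8.4/(t+8.4)² = 331t/[(t+8.4)(58+t)] gives 8.4(58+t) = t(t+8.4), so t² = 8.4×58 = 487.2.
t* = √487.2 = 22.07 min.

22.1 min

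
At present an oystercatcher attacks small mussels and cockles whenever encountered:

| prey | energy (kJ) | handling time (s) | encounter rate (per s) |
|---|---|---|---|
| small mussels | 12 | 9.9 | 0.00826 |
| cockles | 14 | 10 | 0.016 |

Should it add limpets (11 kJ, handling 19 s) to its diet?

Yes

On small mussels and cockles alone, R = ΣλE/(1+Σλh) = 0.3231/1.242 = 0.2602 kJ/s.
limpets: E/h = 11/19 = 0.5789 kJ/s.
0.5789 > 0.2602, so adding limpets raises the average — include it.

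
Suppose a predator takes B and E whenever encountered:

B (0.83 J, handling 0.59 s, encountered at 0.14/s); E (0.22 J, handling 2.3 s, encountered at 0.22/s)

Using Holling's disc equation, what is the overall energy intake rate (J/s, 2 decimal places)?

0.10 J/s

Energy encountered per unit search time: 0.14×0.83 + 0.22×0.22 = 0.1646 J/s.
Handling time per unit search time: 0.14×0.59 + 0.22×2.3 = 0.5886.
Rate = 0.1646/(1 + 0.5886) = 0.1036 J/s.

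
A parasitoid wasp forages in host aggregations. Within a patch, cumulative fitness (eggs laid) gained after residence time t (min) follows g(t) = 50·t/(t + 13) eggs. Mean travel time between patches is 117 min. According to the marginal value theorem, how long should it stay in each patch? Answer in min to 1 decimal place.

39.0 min

Maximise g(t)/(T+t): set derivative to zero → g'(t)(T+t) = g(t).
g'(t) = 50·13/(t + 13)². Setting 50·13/(t+13)² = 50t/[(t+13)(117+t)] gives 13(117+t) = t(t+13), so t² = 13×117 = 1521.
t* = √1521 = 39 min.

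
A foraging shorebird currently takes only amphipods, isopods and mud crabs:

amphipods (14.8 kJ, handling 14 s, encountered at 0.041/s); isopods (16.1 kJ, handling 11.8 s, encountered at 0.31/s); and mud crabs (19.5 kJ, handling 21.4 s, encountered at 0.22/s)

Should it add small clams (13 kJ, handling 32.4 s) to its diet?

On amphipods, isopods and mud crabs alone, R = ΣλE/(1+Σλh) = 9.888/9.94 = 0.9947 kJ/s.
small clams: E/h = 13/32.4 = 0.4012 kJ/s.
Since 0.4012 < R, time spent handling small clams is better spent searching.

No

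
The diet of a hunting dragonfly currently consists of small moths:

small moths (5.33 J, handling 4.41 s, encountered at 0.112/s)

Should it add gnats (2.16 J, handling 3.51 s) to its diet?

Intake rate on the current diet: R = (0.112×5.33) / (1 + 0.112×4.41) = 0.597/1.494 = 0.3996 J/s.
gnats: E/h = 2.16/3.51 = 0.6154 J/s.
Since 0.6154 > R, including gnats increases the long-run rate.

Yes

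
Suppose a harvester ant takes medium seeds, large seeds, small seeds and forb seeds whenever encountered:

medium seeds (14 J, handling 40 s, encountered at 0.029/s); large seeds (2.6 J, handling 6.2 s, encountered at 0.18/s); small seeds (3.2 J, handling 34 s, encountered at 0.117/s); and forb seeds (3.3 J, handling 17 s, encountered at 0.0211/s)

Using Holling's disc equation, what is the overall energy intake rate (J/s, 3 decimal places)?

0.173 J/s

Energy encountered per unit search time: 0.029×14 + 0.18×2.6 + 0.117×3.2 + 0.0211×3.3 = 1.318 J/s.
Handling time per unit search time: 0.029×40 + 0.18×6.2 + 0.117×34 + 0.0211×17 = 6.613.
Rate = 1.318/(1 + 6.613) = 0.1731 J/s.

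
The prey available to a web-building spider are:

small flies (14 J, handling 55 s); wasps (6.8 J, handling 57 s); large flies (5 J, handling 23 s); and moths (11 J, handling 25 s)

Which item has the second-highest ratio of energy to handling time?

small flies

In descending order of E/h:
moths: 11/25 = 0.44 J/s
small flies: 14/55 = 0.255 J/s
large flies: 5/23 = 0.217 J/s
wasps: 6.8/57 = 0.119 J/s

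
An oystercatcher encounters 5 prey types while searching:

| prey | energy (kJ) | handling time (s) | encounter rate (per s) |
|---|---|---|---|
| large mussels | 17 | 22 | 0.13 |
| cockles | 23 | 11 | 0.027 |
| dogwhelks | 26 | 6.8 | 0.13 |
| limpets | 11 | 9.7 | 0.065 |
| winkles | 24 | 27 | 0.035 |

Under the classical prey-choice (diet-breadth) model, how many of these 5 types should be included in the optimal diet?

2

E/h in descending order: dogwhelks 3.82, cockles 2.09, limpets 1.13, winkles 0.889, large mussels 0.773 kJ/s. The optimal diet is the largest prefix of this list for which every included type satisfies E_i/h_i > R on the types above it.
Rate on top 1: 1.794. cockles: 2.09 > 1.794 → include.
Rate on top 2: 1.834. limpets: 1.13 < 1.834 → exclude; stop.
Optimal diet: dogwhelks, cockles — 2 of 5 types.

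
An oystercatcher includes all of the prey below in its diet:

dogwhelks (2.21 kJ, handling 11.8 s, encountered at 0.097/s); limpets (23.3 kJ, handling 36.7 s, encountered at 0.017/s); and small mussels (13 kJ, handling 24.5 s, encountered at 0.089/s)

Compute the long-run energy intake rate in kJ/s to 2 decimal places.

Energy encountered per unit search time: 0.097×2.21 + 0.017×23.3 + 0.089×13 = 1.767 kJ/s.
Handling time per unit search time: 0.097×11.8 + 0.017×36.7 + 0.089×24.5 = 3.949.
Rate = 1.767/(1 + 3.949) = 0.3571 kJ/s.

0.36 kJ/s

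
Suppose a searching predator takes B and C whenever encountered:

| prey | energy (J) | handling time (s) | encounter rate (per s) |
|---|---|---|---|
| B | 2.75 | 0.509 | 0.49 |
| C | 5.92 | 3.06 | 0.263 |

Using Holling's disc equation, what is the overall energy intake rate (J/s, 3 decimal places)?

1.414 J/s

Energy encountered per unit search time: 0.49×2.75 + 0.263×5.92 = 2.904 J/s.
Handling time per unit search time: 0.49×0.509 + 0.263×3.06 = 1.054.
Rate = 2.904/(1 + 1.054) = 1.414 J/s.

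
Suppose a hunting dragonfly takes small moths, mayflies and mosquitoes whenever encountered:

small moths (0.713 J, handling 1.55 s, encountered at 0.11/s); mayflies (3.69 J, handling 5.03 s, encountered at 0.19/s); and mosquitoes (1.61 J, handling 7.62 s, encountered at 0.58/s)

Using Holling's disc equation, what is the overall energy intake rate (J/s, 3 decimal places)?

R = (0.11×0.713 + 0.19×3.69 + 0.58×1.61) / (1 + 0.11×1.55 + 0.19×5.03 + 0.58×7.62) = 1.713/6.546 = 0.2617 J/s.

0.262 J/s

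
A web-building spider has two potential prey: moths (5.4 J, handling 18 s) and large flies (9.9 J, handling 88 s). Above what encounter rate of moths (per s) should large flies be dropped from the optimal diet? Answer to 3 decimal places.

Drop large flies once their profitability E₂/h₂ falls below the rate achievable on moths alone: E₂/h₂ = λE₁/(1 + λh₁).
Solve for λ: λE₁h₂ = E₂(1 + λh₁) → λ(E₁h₂ − E₂h₁) = E₂ → λ = E₂/(E₁h₂ − E₂h₁).
λ = 9.9/(5.4×88 − 9.9×18) = 9.9/297 = 0.03333 per s.

0.033 per s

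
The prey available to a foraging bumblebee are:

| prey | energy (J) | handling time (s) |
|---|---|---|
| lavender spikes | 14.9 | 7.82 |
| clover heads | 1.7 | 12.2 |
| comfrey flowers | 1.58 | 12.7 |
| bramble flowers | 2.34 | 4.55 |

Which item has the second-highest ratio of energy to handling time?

bramble flowers

In descending order of E/h:
lavender spikes: 14.9/7.82 = 1.91 J/s
bramble flowers: 2.34/4.55 = 0.514 J/s
clover heads: 1.7/12.2 = 0.139 J/s
comfrey flowers: 1.58/12.7 = 0.124 J/s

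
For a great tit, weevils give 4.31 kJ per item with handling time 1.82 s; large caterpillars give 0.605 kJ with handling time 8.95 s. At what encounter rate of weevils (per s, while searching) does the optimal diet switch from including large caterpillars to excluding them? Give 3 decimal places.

0.016 per s

Drop large caterpillars once their profitability E₂/h₂ falls below the rate achievable on weevils alone: E₂/h₂ = λE₁/(1 + λh₁).
Solve for λ: λE₁h₂ = E₂(1 + λh₁) → λ(E₁h₂ − E₂h₁) = E₂ → λ = E₂/(E₁h₂ − E₂h₁).
λ = 0.605/(4.31×8.95 − 0.605×1.82) = 0.605/37.47 = 0.01614 per s.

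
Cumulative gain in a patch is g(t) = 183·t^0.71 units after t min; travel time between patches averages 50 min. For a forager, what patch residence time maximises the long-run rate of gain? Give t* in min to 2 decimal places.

122.41 min

Optimal t* satisfies g'(t*) = g(t*)/(T + t*).
g'(t) = 0.71·183·t^-0.29. Setting 0.71·183·t^-0.29 = 183·t^0.71/(50+t) gives 0.71(50+t) = t, so 0.29·t = 0.71×50.
t* = 0.71×50/0.29 = 122.4 min.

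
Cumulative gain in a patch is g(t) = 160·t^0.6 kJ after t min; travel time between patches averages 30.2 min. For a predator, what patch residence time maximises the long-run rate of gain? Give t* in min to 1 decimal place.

Maximise g(t)/(T+t): set derivative to zero → g'(t)(T+t) = g(t).
g'(t) = 0.6·160·t^-0.4. Setting 0.6·160·t^-0.4 = 160·t^0.6/(30.2+t) gives 0.6(30.2+t) = t, so 0.40·t = 0.6×30.2.
t* = 0.6×30.2/0.40 = 45.3 min.

45.3 min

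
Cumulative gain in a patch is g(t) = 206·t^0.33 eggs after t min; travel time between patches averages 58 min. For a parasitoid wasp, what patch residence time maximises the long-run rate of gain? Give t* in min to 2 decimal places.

Optimal t* satisfies g'(t*) = g(t*)/(T + t*).
g'(t) = 0.33·206·t^-0.67. Setting 0.33·206·t^-0.67 = 206·t^0.33/(58+t) gives 0.33(58+t) = t, so 0.67·t = 0.33×58.
t* = 0.33×58/0.67 = 28.57 min.

28.57 min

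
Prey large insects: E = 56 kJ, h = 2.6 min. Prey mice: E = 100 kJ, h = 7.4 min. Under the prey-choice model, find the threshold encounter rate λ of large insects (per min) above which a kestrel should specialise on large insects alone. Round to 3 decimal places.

Drop mice once their profitability E₂/h₂ falls below the rate achievable on large insects alone: E₂/h₂ = λE₁/(1 + λh₁).
Solve for λ: λE₁h₂ = E₂(1 + λh₁) → λ(E₁h₂ − E₂h₁) = E₂ → λ = E₂/(E₁h₂ − E₂h₁).
λ = 100/(56×7.4 − 100×2.6) = 100/154.4 = 0.6477 per min.

0.648 per min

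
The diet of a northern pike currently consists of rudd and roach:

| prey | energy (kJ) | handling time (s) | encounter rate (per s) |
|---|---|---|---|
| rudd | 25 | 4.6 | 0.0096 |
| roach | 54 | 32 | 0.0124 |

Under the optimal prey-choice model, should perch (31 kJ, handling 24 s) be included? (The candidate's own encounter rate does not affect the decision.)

Current rate: (0.0096×25 + 0.0124×54)/(1 + 0.0096×4.6 + 0.0124×32) = 0.6312 kJ/s.
Profitability of perch: 31/24 = 1.292 kJ/s.
1.292 > 0.6312, so adding perch raises the average — include it.

Yes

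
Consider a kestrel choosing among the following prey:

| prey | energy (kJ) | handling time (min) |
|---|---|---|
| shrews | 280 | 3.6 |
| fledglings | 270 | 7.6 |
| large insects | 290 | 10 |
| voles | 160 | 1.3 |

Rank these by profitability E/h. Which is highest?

Profitability E/h (kJ/min): shrews = 280/3.6 = 77.8, fledglings = 270/7.6 = 35.5, large insects = 290/10 = 29, voles = 160/1.3 = 123.
Ranked: voles > shrews > fledglings > large insects.

voles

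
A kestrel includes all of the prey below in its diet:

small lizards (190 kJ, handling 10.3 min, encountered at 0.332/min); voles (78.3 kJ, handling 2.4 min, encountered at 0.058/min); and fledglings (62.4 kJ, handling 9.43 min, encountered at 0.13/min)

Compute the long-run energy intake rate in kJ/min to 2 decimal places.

13.09 kJ/min

Energy encountered per unit search time: 0.332×190 + 0.058×78.3 + 0.13×62.4 = 75.73 kJ/min.
Handling time per unit search time: 0.332×10.3 + 0.058×2.4 + 0.13×9.43 = 4.785.
Rate = 75.73/(1 + 4.785) = 13.09 kJ/min.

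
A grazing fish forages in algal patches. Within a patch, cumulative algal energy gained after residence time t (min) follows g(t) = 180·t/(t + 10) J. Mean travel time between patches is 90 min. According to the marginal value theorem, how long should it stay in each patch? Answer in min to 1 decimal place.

Maximise g(t)/(T+t): set derivative to zero → g'(t)(T+t) = g(t).
g'(t) = 180·10/(t + 10)². Setting 180·10/(t+10)² = 180t/[(t+10)(90+t)] gives 10(90+t) = t(t+10), so t² = 10×90 = 900.
t* = √900 = 30 min.

30.0 min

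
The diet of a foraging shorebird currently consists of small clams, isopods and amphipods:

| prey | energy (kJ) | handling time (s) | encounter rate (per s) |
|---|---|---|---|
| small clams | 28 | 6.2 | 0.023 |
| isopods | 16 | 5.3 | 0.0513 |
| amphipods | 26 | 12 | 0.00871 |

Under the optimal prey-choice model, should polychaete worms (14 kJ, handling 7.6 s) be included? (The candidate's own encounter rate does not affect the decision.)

Current rate: (0.023×28 + 0.0513×16 + 0.00871×26)/(1 + 0.023×6.2 + 0.0513×5.3 + 0.00871×12) = 1.113 kJ/s.
Profitability of polychaete worms: 14/7.6 = 1.842 kJ/s.
Since 1.842 > R, including polychaete worms increases the long-run rate.

Yes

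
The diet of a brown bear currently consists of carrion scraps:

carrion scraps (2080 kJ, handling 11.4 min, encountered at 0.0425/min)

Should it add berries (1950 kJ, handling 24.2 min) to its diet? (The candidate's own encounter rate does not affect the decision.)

Yes

Intake rate on the current diet: R = (0.0425×2080) / (1 + 0.0425×11.4) = 88.4/1.485 = 59.55 kJ/min.
Profitability of berries: 1950/24.2 = 80.58 kJ/min.
Since 80.58 > R, including berries increases the long-run rate.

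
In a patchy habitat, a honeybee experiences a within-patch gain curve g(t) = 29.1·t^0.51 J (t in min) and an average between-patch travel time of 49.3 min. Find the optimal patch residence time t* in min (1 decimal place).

51.3 min

Optimal t* satisfies g'(t*) = g(t*)/(T + t*).
g'(t) = 0.51·29.1·t^-0.49. Setting 0.51·29.1·t^-0.49 = 29.1·t^0.51/(49.3+t) gives 0.51(49.3+t) = t, so 0.49·t = 0.51×49.3.
t* = 0.51×49.3/0.49 = 51.31 min.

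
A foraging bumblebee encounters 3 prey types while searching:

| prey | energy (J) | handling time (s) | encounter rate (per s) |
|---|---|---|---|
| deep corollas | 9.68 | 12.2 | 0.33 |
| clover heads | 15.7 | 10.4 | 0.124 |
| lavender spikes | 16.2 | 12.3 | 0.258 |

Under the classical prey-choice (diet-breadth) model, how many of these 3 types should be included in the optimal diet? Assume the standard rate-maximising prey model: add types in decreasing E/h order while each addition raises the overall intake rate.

2

E/h in descending order: clover heads 1.51, lavender spikes 1.32, deep corollas 0.793 J/s. The optimal diet is the largest prefix of this list for which every included type satisfies E_i/h_i > R on the types above it.
Rate on top 1: 0.8503. lavender spikes: 1.32 > 0.8503 → include.
Rate on top 2: 1.121. deep corollas: 0.793 < 1.121 → exclude; stop.
Optimal diet: clover heads, lavender spikes — 2 of 3 types.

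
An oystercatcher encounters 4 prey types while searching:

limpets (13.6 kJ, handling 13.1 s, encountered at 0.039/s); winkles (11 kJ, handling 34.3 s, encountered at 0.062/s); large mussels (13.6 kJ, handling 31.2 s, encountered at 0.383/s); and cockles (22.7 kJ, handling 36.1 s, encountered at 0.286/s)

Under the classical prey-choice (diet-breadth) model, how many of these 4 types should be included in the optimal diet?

2

E/h in descending order: limpets 1.04, cockles 0.629, large mussels 0.436, winkles 0.321 kJ/s. The optimal diet is the largest prefix of this list for which every included type satisfies E_i/h_i > R on the types above it.
Rate on top 1: 0.351. cockles: 0.629 > 0.351 → include.
Rate on top 2: 0.5934. large mussels: 0.436 < 0.5934 → exclude; stop.
Optimal diet: limpets, cockles — 2 of 4 types.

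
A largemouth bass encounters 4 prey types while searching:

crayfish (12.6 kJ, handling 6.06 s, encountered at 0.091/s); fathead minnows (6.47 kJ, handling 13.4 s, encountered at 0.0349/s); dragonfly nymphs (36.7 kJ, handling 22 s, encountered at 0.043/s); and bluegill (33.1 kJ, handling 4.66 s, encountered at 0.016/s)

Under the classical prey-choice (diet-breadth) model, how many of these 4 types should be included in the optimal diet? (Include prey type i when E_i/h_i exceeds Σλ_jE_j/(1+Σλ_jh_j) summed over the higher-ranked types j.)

Profitabilities (E/h, kJ/s): bluegill 7.1, crayfish 2.08, dragonfly nymphs 1.67, fathead minnows 0.483. Add prey in this order while the next type's profitability exceeds the intake rate on those already taken.
Rate on top 1: 0.4929. crayfish: 2.08 > 0.4929 → include.
Rate on top 2: 1.031. dragonfly nymphs: 1.67 > 1.031 → include.
Rate on top 3: 1.265. fathead minnows: 0.483 < 1.265 → exclude; stop.
Optimal diet: bluegill, crayfish, dragonfly nymphs — 3 of 4 types.

3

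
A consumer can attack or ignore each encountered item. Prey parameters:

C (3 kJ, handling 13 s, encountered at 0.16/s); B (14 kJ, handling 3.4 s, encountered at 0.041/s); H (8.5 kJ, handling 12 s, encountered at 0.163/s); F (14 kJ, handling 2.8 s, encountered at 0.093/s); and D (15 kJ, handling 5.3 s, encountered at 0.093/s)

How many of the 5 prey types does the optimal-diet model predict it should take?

3

Rank by E/h (kJ/s): F 5, B 4.12, D 2.83, H 0.708, C 0.231. Include each in turn until the next type's E/h falls below the running intake rate.
Rate on top 1: 1.033. B: 4.12 > 1.033 → include.
Rate on top 2: 1.34. D: 2.83 > 1.34 → include.
Rate on top 3: 1.728. H: 0.708 < 1.728 → exclude; stop.
Optimal diet: F, B, D — 3 of 5 types.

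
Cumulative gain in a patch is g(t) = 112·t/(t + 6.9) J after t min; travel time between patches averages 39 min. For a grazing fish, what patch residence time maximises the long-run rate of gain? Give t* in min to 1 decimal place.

16.4 min

Optimal t* satisfies g'(t*) = g(t*)/(T + t*).
g'(t) = 112·6.9/(t + 6.9)². Setting 112·6.9/(t+6.9)² = 112t/[(t+6.9)(39+t)] gives 6.9(39+t) = t(t+6.9), so t² = 6.9×39 = 269.1.
t* = √269.1 = 16.4 min.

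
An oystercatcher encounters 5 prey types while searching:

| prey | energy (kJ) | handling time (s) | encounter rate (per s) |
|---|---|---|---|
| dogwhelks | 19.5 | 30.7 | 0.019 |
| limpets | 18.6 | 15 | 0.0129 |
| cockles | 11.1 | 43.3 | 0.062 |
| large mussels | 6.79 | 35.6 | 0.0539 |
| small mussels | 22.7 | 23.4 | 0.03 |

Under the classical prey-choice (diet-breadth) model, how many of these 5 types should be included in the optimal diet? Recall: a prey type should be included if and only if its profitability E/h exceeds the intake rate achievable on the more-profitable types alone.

3

Rank by E/h (kJ/s): limpets 1.24, small mussels 0.97, dogwhelks 0.635, cockles 0.256, large mussels 0.191. Include each in turn until the next type's E/h falls below the running intake rate.
Rate on top 1: 0.201. small mussels: 0.97 > 0.201 → include.
Rate on top 2: 0.4859. dogwhelks: 0.635 > 0.4859 → include.
Rate on top 3: 0.521. cockles: 0.256 < 0.521 → exclude; stop.
Optimal diet: limpets, small mussels, dogwhelks — 3 of 5 types.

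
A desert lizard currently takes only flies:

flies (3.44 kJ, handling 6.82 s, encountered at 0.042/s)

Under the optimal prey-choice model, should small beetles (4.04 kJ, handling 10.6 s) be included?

Intake rate on the current diet: R = (0.042×3.44) / (1 + 0.042×6.82) = 0.1445/1.286 = 0.1123 kJ/s.
Profitability of small beetles: 4.04/10.6 = 0.3811 kJ/s.
Since 0.3811 > R, including small beetles increases the long-run rate.

Yes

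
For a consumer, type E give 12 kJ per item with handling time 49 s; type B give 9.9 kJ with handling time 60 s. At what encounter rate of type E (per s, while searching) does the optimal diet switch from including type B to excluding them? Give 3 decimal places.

At the threshold, the rate on type E alone equals the profitability of type B: λ·12/(1 + λ·49) = 9.9/60 = 0.165.
Rearranging, λ(12 − 0.165×49) = 0.165, so λ = 0.165/3.915 = 0.04215 per s.

0.042 per s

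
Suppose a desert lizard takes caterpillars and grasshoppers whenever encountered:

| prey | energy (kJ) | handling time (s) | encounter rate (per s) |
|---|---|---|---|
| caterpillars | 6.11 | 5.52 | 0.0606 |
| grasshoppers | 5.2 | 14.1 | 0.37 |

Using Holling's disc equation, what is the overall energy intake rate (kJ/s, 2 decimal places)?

0.35 kJ/s

Energy encountered per unit search time: 0.0606×6.11 + 0.37×5.2 = 2.294 kJ/s.
Handling time per unit search time: 0.0606×5.52 + 0.37×14.1 = 5.552.
Rate = 2.294/(1 + 5.552) = 0.3502 kJ/s.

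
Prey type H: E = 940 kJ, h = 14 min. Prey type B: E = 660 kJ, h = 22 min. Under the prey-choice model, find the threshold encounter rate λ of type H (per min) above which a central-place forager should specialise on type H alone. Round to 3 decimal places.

0.058 per min

At the threshold, the rate on type H alone equals the profitability of type B: λ·940/(1 + λ·14) = 660/22 = 30.
Rearranging, λ(940 − 30×14) = 30, so λ = 30/520 = 0.05769 per min.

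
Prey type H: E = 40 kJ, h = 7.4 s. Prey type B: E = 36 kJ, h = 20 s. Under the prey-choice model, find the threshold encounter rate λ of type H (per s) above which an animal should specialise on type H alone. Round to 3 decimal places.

Drop type B once their profitability E₂/h₂ falls below the rate achievable on type H alone: E₂/h₂ = λE₁/(1 + λh₁).
Solve for λ: λE₁h₂ = E₂(1 + λh₁) → λ(E₁h₂ − E₂h₁) = E₂ → λ = E₂/(E₁h₂ − E₂h₁).
λ = 36/(40×20 − 36×7.4) = 36/533.6 = 0.06747 per s.

0.067 per s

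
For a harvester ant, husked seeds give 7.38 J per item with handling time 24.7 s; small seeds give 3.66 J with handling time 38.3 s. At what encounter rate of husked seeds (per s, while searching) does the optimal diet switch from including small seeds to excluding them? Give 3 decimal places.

0.019 per s

The zero-one rule: include small seeds iff E₂/h₂ > λE₁/(1+λh₁). Equality gives the switch point.
λE₁h₂ = E₂ + λE₂h₁ ⇒ λ = E₂/(E₁h₂ − E₂h₁) = 3.66/(282.7 − 90.4) = 0.01904 per s.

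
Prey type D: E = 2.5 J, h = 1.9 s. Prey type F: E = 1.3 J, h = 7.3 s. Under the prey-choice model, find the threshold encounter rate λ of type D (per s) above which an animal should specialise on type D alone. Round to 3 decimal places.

0.082 per s

At the threshold, the rate on type D alone equals the profitability of type F: λ·2.5/(1 + λ·1.9) = 1.3/7.3 = 0.1781.
Rearranging, λ(2.5 − 0.1781×1.9) = 0.1781, so λ = 0.1781/2.162 = 0.08238 per s.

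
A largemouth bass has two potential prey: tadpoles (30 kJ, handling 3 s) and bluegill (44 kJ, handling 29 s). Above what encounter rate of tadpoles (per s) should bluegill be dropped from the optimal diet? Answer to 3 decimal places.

0.060 per s

At the threshold, the rate on tadpoles alone equals the profitability of bluegill: λ·30/(1 + λ·3) = 44/29 = 1.517.
Rearranging, λ(30 − 1.517×3) = 1.517, so λ = 1.517/25.45 = 0.05962 per s.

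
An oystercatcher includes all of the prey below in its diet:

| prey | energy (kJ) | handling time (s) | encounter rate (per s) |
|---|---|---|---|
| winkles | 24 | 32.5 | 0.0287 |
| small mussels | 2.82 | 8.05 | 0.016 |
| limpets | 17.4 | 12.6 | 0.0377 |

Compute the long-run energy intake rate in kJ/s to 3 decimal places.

0.548 kJ/s

R = Σλ_iE_i / (1 + Σλ_ih_i)
Numerator: 0.0287×24 + 0.016×2.82 + 0.0377×17.4 = 1.39
Denominator: 1 + 0.0287×32.5 + 0.016×8.05 + 0.0377×12.6 = 2.537
R = 1.39/2.537 = 0.5479 kJ/s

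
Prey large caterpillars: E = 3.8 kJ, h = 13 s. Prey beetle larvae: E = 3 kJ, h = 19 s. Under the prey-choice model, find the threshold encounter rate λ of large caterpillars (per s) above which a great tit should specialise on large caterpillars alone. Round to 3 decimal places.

Drop beetle larvae once their profitability E₂/h₂ falls below the rate achievable on large caterpillars alone: E₂/h₂ = λE₁/(1 + λh₁).
Solve for λ: λE₁h₂ = E₂(1 + λh₁) → λ(E₁h₂ − E₂h₁) = E₂ → λ = E₂/(E₁h₂ − E₂h₁).
λ = 3/(3.8×19 − 3×13) = 3/33.2 = 0.09036 per s.

0.090 per s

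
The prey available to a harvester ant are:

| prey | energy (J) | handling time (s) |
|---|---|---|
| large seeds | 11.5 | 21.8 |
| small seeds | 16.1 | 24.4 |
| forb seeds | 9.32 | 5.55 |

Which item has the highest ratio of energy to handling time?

forb seeds

In descending order of E/h:
forb seeds: 9.32/5.55 = 1.68 J/s
small seeds: 16.1/24.4 = 0.66 J/s
large seeds: 11.5/21.8 = 0.528 J/s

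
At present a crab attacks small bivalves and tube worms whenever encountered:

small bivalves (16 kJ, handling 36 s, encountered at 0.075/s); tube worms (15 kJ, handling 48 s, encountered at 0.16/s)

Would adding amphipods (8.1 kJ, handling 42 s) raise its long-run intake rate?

Intake rate on the current diet: R = (0.075×16 + 0.16×15) / (1 + 0.075×36 + 0.16×48) = 3.6/11.38 = 0.3163 kJ/s.
Profitability of amphipods: 8.1/42 = 0.1929 kJ/s.
0.1929 < 0.3163, so adding amphipods would lower the average — exclude it.

No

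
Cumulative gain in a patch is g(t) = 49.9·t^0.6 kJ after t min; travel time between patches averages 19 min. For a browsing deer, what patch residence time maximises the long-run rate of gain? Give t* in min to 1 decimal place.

28.5 min

Maximise g(t)/(T+t): set derivative to zero → g'(t)(T+t) = g(t).
g'(t) = 0.6·49.9·t^-0.4. Setting 0.6·49.9·t^-0.4 = 49.9·t^0.6/(19+t) gives 0.6(19+t) = t, so 0.40·t = 0.6×19.
t* = 0.6×19/0.40 = 28.5 min.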